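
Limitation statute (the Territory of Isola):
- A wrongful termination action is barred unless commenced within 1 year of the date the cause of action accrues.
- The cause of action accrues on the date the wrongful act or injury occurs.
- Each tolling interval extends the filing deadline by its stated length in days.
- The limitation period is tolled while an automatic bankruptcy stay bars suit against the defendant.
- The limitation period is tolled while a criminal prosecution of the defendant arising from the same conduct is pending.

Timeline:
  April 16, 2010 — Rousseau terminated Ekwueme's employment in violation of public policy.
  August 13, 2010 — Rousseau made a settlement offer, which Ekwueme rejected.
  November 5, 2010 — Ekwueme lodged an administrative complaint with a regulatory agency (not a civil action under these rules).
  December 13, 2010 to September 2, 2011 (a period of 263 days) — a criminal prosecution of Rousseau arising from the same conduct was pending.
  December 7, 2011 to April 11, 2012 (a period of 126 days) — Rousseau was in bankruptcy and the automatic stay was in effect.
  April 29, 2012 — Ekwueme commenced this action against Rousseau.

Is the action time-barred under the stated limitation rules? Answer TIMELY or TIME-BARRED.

TIMELY

The limitation period began to run on April 16, 2010.
1 year from April 16, 2010 is April 16, 2011.
The pending criminal prosecution from December 13, 2010 to September 2, 2011 tolled the period for 263 days, extending the deadline to January 4, 2012.
The automatic bankruptcy stay from December 7, 2011 to April 11, 2012 tolled the period for 126 days, extending the deadline to May 9, 2012.
Nothing else in the chronology tolls or restarts the period.
Filing on April 29, 2012 beat the May 9, 2012 deadline — the action is timely.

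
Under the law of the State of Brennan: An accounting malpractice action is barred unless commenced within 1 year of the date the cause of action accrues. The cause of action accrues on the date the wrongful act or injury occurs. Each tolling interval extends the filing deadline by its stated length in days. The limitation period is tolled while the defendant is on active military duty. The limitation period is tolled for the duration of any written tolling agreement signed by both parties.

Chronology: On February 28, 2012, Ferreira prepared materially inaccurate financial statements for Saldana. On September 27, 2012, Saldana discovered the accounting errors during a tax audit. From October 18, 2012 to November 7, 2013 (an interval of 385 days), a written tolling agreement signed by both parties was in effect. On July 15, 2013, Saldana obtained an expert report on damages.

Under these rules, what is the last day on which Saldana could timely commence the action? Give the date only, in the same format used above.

Because the rule ties accrual to occurrence, the claim accrued on February 28, 2012, not on the September 27, 2012 discovery date.
The untolled deadline — 1 year after February 28, 2012 — is February 28, 2013.
The period was tolled for 385 days by the written tolling agreement (October 18, 2012 to November 7, 2013), pushing the deadline to March 20, 2014.
None of the other events listed affects the running of the period under the stated rules.

March 20, 2014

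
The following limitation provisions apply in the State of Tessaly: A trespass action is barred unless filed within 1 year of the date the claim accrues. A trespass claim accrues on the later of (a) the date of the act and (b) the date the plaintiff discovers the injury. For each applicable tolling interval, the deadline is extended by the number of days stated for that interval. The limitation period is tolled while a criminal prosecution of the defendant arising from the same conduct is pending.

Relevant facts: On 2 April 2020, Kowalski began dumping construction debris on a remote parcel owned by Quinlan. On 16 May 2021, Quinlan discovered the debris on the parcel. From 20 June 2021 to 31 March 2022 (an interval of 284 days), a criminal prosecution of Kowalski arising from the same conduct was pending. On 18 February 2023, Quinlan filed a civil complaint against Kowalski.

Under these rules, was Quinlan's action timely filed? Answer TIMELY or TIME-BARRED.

TIMELY

The claim accrued on 16 May 2021 — the later of the 2 April 2020 act and the 16 May 2021 discovery.
Adding the 1 year base period to 16 May 2021 gives a deadline of 16 May 2022, before any tolling.
The period was tolled for 284 days by the pending criminal prosecution (20 June 2021 to 31 March 2022), pushing the deadline to 24 February 2023.
Quinlan filed on 18 February 2023, before the 24 February 2023 deadline, so the action is timely.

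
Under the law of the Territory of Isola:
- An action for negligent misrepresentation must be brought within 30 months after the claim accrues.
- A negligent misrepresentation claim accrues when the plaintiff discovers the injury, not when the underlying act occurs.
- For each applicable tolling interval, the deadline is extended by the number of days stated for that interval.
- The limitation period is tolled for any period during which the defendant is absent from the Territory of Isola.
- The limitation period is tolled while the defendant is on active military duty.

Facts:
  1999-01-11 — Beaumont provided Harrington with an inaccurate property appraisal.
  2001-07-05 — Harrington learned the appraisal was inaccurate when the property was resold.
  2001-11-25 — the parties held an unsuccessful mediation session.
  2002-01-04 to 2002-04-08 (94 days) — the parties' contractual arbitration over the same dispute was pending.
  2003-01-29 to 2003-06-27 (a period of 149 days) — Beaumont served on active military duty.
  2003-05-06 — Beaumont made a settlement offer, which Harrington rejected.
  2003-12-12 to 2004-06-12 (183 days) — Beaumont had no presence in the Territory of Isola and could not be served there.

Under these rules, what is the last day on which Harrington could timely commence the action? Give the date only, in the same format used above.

The claim did not accrue until Harrington discovered the injury on 2001-07-05; the 1999-01-11 act date does not start the clock under the stated rule.
30 months from 2001-07-05 is 2004-01-05.
The defendant's active military service from 2003-01-29 to 2003-06-27 tolled the period for 149 days, extending the deadline to 2004-06-02.
Because the defendant's absence from the jurisdiction ran from 2003-12-12 to 2004-06-12, the deadline is extended by 183 days to 2004-12-02.
No stated provision tolls the period for a pending arbitration, so the interval from 2002-01-04 to 2002-04-08 has no effect on the deadline.
None of the other events listed affects the running of the period under the stated rules.

2004-12-02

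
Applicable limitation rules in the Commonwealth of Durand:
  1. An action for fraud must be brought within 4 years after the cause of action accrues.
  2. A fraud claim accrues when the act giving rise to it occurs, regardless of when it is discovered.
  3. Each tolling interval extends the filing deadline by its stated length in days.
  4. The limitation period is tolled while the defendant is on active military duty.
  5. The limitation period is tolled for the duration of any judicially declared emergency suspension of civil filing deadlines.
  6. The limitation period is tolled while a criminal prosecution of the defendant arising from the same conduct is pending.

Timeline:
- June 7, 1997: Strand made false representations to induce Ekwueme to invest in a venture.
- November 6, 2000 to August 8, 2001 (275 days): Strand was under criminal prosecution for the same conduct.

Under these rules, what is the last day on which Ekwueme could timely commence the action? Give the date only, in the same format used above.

The limitation period began to run on June 7, 1997.
4 years from June 7, 1997 is June 7, 2001.
Because the pending criminal prosecution ran from November 6, 2000 to August 8, 2001, the deadline is extended by 275 days to March 9, 2002.

March 9, 2002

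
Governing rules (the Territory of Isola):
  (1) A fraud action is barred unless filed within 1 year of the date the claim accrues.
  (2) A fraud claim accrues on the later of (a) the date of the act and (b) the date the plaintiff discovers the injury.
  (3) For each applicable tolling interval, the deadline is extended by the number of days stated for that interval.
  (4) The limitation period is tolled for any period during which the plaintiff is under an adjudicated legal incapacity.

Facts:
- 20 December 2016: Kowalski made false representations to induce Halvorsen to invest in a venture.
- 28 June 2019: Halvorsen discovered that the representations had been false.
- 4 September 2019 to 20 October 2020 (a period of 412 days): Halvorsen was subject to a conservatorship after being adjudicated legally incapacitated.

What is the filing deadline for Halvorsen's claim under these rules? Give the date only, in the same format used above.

Because discovery on 28 June 2019 post-dates the 20 December 2016 act, accrual under the later-of rule falls on 28 June 2019.
Adding the 1 year base period to 28 June 2019 gives a deadline of 28 June 2020, before any tolling.
Because the plaintiff's legal incapacity ran from 4 September 2019 to 20 October 2020, the deadline is extended by 412 days to 14 August 2021.

14 August 2021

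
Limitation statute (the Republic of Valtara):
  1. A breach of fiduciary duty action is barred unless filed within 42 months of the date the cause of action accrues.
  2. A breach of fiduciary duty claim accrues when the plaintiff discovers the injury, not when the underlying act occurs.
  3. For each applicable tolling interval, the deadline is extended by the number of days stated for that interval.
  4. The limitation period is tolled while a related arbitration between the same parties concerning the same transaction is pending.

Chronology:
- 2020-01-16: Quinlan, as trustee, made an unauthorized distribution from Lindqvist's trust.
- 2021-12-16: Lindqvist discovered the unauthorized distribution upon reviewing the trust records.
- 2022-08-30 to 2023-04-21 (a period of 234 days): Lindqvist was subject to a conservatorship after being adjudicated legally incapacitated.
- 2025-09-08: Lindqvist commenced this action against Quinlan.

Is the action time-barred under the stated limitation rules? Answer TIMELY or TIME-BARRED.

TIME-BARRED

Under the discovery rule, the claim accrued on 2021-12-16, when Lindqvist discovered the injury — not on the 2020-01-16 date of the underlying act.
42 months from 2021-12-16 is 2025-06-16.
No stated provision tolls the period for the plaintiff's incapacity, so the interval from 2022-08-30 to 2023-04-21 has no effect on the deadline.
Filing on 2025-09-08 missed the 2025-06-16 deadline — the action is time-barred.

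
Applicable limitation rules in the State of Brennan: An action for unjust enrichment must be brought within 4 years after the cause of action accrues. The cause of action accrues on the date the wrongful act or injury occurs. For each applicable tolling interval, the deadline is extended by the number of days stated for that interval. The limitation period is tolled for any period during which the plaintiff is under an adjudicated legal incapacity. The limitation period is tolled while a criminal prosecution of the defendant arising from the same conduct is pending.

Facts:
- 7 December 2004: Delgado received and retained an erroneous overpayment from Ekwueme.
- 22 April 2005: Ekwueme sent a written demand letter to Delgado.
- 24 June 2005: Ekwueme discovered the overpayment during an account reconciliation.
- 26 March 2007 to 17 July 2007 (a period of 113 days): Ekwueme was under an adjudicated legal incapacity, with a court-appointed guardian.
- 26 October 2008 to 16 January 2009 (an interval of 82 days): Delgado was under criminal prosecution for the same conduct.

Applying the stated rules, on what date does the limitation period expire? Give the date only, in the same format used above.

20 June 2009

Because the rule ties accrual to occurrence, the claim accrued on 7 December 2004, not on the 24 June 2005 discovery date.
4 years from 7 December 2004 is 7 December 2008.
Because the plaintiff's legal incapacity ran from 26 March 2007 to 17 July 2007, the deadline is extended by 113 days to 30 March 2009.
The pending criminal prosecution from 26 October 2008 to 16 January 2009 tolled the period for 82 days, extending the deadline to 20 June 2009.
Nothing else in the chronology tolls or restarts the period.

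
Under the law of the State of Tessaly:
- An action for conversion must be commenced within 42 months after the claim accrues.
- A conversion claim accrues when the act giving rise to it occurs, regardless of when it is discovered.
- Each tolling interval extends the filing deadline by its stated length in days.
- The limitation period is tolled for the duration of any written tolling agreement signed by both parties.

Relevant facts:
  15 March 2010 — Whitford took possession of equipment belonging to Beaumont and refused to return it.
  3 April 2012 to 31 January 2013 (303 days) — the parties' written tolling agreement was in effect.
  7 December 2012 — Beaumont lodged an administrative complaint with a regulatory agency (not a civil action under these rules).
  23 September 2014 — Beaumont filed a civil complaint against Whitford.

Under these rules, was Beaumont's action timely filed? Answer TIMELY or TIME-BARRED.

TIME-BARRED

The limitation period began to run on 15 March 2010.
42 months from 15 March 2010 is 15 September 2013.
The period was tolled for 303 days by the written tolling agreement (3 April 2012 to 31 January 2013), pushing the deadline to 15 July 2014.
The other events in the timeline have no effect on the limitation period under the stated rules.
Filing on 23 September 2014 missed the 15 July 2014 deadline — the action is time-barred.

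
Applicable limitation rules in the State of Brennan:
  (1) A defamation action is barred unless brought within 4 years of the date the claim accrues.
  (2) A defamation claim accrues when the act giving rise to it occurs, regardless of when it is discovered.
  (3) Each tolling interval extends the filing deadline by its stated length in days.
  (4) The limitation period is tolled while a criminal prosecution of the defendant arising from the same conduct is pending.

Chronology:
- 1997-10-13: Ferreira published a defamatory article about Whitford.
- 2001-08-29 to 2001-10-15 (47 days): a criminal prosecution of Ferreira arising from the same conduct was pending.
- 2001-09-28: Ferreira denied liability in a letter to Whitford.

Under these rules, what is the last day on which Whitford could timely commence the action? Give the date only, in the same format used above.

2001-11-29

The claim accrued on 1997-10-13, when the wrongful act occurred.
The untolled deadline — 4 years after 1997-10-13 — is 2001-10-13.
The pending criminal prosecution from 2001-08-29 to 2001-10-15 tolled the period for 47 days, extending the deadline to 2001-11-29.
Nothing else in the chronology tolls or restarts the period.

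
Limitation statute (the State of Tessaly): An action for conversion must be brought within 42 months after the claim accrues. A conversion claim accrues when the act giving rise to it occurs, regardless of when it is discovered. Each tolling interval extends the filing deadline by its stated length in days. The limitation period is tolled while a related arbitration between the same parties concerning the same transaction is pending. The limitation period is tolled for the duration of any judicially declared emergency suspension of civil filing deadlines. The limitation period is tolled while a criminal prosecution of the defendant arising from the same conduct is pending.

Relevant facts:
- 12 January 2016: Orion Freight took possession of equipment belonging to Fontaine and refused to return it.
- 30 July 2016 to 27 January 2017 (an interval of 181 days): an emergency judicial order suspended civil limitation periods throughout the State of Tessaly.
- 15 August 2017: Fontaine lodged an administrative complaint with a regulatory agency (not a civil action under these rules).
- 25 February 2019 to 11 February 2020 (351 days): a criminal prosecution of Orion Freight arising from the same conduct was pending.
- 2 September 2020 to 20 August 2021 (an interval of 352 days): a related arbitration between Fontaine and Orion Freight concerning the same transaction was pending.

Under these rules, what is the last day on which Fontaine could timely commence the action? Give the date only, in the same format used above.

12 December 2021

The limitation period began to run on 12 January 2016.
Adding the 42 months base period to 12 January 2016 gives a deadline of 12 July 2019, before any tolling.
The period was tolled for 181 days by the emergency suspension of filing deadlines (30 July 2016 to 27 January 2017), pushing the deadline to 9 January 2020.
The pending criminal prosecution from 25 February 2019 to 11 February 2020 tolled the period for 351 days, extending the deadline to 25 December 2020.
Because the pending related arbitration ran from 2 September 2020 to 20 August 2021, the deadline is extended by 352 days to 12 December 2021.
Nothing else in the chronology tolls or restarts the period.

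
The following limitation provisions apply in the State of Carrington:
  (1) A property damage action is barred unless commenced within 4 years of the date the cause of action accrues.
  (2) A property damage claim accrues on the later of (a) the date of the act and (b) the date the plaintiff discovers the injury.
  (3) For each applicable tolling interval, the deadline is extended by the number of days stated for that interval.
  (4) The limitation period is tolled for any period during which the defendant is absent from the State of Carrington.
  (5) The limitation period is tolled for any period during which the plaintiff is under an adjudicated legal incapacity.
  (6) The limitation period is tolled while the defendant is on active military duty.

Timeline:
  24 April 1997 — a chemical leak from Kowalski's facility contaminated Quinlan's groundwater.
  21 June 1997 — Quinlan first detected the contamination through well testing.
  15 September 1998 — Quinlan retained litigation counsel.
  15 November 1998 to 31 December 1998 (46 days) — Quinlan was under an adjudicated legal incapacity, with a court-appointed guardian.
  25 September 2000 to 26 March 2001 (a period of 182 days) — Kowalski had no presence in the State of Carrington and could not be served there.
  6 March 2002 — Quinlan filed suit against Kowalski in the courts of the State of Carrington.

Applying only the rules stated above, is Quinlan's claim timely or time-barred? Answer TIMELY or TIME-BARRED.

TIME-BARRED

Because discovery on 21 June 1997 post-dates the 24 April 1997 act, accrual under the later-of rule falls on 21 June 1997.
Adding the 4 years base period to 21 June 1997 gives a deadline of 21 June 2001, before any tolling.
The plaintiff's legal incapacity from 15 November 1998 to 31 December 1998 tolled the period for 46 days, extending the deadline to 6 August 2001.
Because the defendant's absence from the jurisdiction ran from 25 September 2000 to 26 March 2001, the deadline is extended by 182 days to 4 February 2002.
None of the other events listed affects the running of the period under the stated rules.
Quinlan filed on 6 March 2002, after the 4 February 2002 deadline, so the action is time-barred.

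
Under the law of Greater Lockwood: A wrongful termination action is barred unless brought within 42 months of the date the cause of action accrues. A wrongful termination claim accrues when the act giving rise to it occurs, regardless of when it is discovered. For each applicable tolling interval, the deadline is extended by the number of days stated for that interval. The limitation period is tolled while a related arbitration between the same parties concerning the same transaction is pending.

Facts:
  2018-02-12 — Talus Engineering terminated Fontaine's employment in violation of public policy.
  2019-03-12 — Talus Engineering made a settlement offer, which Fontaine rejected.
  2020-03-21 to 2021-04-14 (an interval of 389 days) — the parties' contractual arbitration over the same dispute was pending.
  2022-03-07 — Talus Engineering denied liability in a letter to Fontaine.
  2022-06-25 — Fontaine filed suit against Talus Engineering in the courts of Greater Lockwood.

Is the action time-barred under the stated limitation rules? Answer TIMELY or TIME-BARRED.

TIMELY

The limitation period began to run on 2018-02-12.
42 months from 2018-02-12 is 2021-08-12.
The period was tolled for 389 days by the pending related arbitration (2020-03-21 to 2021-04-14), pushing the deadline to 2022-09-05.
None of the other events listed affects the running of the period under the stated rules.
Fontaine filed on 2022-06-25, before the 2022-09-05 deadline, so the action is timely.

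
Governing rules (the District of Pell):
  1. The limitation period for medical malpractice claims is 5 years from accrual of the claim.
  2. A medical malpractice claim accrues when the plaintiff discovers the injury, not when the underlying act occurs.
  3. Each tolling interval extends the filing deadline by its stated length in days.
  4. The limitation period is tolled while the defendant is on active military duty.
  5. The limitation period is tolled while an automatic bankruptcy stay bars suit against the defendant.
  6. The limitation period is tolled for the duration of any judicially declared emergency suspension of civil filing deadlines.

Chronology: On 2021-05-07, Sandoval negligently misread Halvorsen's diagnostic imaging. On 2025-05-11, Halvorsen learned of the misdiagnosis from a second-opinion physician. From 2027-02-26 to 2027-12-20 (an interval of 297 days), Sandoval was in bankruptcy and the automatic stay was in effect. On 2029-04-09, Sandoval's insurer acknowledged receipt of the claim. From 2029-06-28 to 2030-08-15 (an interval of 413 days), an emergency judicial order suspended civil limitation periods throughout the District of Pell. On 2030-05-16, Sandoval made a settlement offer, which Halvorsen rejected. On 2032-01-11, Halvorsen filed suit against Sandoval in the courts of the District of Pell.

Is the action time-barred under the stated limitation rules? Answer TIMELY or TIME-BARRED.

TIMELY

Under the discovery rule, the claim accrued on 2025-05-11, when Halvorsen discovered the injury — not on the 2021-05-07 date of the underlying act.
The untolled deadline — 5 years after 2025-05-11 — is 2030-05-11.
Because the automatic bankruptcy stay ran from 2027-02-26 to 2027-12-20, the deadline is extended by 297 days to 2031-03-04.
The period was tolled for 413 days by the emergency suspension of filing deadlines (2029-06-28 to 2030-08-15), pushing the deadline to 2032-04-20.
None of the other events listed affects the running of the period under the stated rules.
Filing on 2032-01-11 beat the 2032-04-20 deadline — the action is timely.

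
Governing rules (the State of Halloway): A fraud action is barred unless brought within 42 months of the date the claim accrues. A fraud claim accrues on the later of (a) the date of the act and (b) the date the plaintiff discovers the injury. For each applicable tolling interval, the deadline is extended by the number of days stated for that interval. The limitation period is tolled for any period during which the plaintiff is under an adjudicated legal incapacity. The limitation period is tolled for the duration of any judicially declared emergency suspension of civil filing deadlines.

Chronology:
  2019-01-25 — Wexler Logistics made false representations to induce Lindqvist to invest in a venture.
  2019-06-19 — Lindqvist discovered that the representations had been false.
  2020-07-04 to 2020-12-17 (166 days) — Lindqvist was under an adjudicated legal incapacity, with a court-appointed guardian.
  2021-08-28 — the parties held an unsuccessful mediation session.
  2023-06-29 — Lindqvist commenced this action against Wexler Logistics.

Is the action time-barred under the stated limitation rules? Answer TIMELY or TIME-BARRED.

TIME-BARRED

Because discovery on 2019-06-19 post-dates the 2019-01-25 act, accrual under the later-of rule falls on 2019-06-19.
Adding the 42 months base period to 2019-06-19 gives a deadline of 2022-12-19, before any tolling.
The period was tolled for 166 days by the plaintiff's legal incapacity (2020-07-04 to 2020-12-17), pushing the deadline to 2023-06-03.
None of the other events listed affects the running of the period under the stated rules.
The 2023-06-29 filing falls after the 2023-06-03 deadline; the claim is time-barred.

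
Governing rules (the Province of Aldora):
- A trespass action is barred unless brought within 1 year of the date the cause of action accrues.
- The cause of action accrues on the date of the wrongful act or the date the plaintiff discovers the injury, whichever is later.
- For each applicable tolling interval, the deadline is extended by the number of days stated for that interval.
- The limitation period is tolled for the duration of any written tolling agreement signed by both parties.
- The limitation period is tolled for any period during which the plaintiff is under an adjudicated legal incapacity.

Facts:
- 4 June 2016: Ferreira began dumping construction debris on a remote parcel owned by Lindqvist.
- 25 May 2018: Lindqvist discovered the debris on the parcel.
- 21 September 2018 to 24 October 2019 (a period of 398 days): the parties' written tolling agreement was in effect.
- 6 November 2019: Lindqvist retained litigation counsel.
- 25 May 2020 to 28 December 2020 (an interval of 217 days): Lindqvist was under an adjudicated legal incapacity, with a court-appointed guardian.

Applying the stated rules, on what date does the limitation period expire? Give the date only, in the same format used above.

Because discovery on 25 May 2018 post-dates the 4 June 2016 act, accrual under the later-of rule falls on 25 May 2018.
1 year from 25 May 2018 is 25 May 2019.
Because the written tolling agreement ran from 21 September 2018 to 24 October 2019, the deadline is extended by 398 days to 26 June 2020.
The period was tolled for 217 days by the plaintiff's legal incapacity (25 May 2020 to 28 December 2020), pushing the deadline to 29 January 2021.
None of the other events listed affects the running of the period under the stated rules.

29 January 2021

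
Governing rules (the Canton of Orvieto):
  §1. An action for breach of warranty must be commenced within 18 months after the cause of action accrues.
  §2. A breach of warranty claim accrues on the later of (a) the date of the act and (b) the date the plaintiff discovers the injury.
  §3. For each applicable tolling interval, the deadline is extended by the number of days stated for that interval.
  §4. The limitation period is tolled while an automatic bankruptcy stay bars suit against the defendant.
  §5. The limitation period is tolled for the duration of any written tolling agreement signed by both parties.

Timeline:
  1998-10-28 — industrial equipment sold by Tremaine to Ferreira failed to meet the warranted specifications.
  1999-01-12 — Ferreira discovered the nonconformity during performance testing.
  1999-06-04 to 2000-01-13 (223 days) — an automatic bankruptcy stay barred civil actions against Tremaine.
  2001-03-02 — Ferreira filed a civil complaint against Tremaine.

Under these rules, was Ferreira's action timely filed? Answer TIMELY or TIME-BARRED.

TIME-BARRED

The claim accrued on 1999-01-12 — the later of the 1998-10-28 act and the 1999-01-12 discovery.
The untolled deadline — 18 months after 1999-01-12 — is 2000-07-12.
The period was tolled for 223 days by the automatic bankruptcy stay (1999-06-04 to 2000-01-13), pushing the deadline to 2001-02-20.
Ferreira filed on 2001-03-02, after the 2001-02-20 deadline, so the action is time-barred.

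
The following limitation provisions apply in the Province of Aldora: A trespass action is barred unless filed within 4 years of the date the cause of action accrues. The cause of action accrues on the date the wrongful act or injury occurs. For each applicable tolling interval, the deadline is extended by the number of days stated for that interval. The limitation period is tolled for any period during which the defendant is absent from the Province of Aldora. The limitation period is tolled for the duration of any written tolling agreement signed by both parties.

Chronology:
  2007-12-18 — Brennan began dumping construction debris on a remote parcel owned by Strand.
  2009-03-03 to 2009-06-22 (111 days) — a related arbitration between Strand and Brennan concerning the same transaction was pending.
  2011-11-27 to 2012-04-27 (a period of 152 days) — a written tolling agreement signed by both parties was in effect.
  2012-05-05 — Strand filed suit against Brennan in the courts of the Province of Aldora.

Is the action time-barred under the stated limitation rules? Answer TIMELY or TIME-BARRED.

The claim accrued on 2007-12-18, when the wrongful act occurred.
Adding the 4 years base period to 2007-12-18 gives a deadline of 2011-12-18, before any tolling.
The written tolling agreement from 2011-11-27 to 2012-04-27 tolled the period for 152 days, extending the deadline to 2012-05-18.
No stated provision tolls the period for a pending arbitration, so the interval from 2009-03-03 to 2009-06-22 has no effect on the deadline.
Strand filed on 2012-05-05, before the 2012-05-18 deadline, so the action is timely.

TIMELY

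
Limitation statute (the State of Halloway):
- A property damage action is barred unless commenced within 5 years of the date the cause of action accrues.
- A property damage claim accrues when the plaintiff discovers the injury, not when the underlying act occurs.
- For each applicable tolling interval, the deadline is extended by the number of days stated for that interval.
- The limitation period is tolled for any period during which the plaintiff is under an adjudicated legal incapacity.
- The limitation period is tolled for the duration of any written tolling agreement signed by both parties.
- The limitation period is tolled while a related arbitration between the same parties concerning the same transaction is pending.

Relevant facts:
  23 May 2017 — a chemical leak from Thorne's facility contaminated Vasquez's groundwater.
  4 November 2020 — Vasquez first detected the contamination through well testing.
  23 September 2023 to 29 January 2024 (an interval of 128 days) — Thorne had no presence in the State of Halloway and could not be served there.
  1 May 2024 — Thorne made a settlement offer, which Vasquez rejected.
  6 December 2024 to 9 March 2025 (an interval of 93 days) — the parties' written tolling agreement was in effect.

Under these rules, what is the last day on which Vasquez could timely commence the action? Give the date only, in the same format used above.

Accrual is tied to discovery, so the period began on 4 November 2020 rather than on 23 May 2017 when the act occurred.
5 years from 4 November 2020 is 4 November 2025.
The written tolling agreement from 6 December 2024 to 9 March 2025 tolled the period for 93 days, extending the deadline to 5 February 2026.
Although the defendant's absence ran from 23 September 2023 to 29 January 2024, the stated rules do not make that a tolling event, so it is disregarded.
The other events in the timeline have no effect on the limitation period under the stated rules.

5 February 2026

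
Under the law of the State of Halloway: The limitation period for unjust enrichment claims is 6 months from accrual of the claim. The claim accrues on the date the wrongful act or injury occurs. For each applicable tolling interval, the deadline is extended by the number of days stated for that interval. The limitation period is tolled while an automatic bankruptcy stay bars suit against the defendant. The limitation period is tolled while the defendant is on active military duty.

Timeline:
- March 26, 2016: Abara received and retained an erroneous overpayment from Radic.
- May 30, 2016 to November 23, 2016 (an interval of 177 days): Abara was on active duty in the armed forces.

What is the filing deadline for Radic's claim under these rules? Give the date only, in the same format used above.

The claim accrued on March 26, 2016, when the wrongful act occurred.
6 months from March 26, 2016 is September 26, 2016.
The defendant's active military service from May 30, 2016 to November 23, 2016 tolled the period for 177 days, extending the deadline to March 22, 2017.

March 22, 2017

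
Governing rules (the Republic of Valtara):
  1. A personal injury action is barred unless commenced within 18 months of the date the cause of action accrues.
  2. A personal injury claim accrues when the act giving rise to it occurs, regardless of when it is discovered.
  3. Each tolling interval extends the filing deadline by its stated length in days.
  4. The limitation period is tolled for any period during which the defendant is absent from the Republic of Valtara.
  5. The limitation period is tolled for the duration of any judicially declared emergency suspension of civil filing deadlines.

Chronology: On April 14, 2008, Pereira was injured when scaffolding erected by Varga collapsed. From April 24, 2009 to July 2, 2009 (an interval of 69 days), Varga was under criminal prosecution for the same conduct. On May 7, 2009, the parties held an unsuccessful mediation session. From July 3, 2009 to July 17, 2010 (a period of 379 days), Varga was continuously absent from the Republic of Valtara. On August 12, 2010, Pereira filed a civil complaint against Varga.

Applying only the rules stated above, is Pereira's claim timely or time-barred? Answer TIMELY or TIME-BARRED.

TIMELY

The limitation period began to run on April 14, 2008.
The untolled deadline — 18 months after April 14, 2008 — is October 14, 2009.
The period was tolled for 379 days by the defendant's absence from the jurisdiction (July 3, 2009 to July 17, 2010), pushing the deadline to October 28, 2010.
The pending criminal prosecution from April 24, 2009 to July 2, 2009 does not toll the period, because no stated rule makes a criminal prosecution a tolling event.
The other events in the timeline have no effect on the limitation period under the stated rules.
Filing on August 12, 2010 beat the October 28, 2010 deadline — the action is timely.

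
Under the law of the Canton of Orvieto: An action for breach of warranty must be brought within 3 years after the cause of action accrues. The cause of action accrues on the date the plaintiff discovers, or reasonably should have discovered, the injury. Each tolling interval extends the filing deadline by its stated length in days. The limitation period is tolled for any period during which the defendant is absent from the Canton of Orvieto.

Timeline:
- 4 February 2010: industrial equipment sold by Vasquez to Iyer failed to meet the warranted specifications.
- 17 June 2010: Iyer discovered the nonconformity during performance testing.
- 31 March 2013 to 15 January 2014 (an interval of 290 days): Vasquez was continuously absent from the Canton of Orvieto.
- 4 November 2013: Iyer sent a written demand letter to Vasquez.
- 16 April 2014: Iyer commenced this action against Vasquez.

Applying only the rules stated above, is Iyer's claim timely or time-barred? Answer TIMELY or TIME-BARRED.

Under the discovery rule, the claim accrued on 17 June 2010, when Iyer discovered the injury — not on the 4 February 2010 date of the underlying act.
3 years from 17 June 2010 is 17 June 2013.
Because the defendant's absence from the jurisdiction ran from 31 March 2013 to 15 January 2014, the deadline is extended by 290 days to 3 April 2014.
Nothing else in the chronology tolls or restarts the period.
The 16 April 2014 filing falls after the 3 April 2014 deadline; the claim is time-barred.

TIME-BARRED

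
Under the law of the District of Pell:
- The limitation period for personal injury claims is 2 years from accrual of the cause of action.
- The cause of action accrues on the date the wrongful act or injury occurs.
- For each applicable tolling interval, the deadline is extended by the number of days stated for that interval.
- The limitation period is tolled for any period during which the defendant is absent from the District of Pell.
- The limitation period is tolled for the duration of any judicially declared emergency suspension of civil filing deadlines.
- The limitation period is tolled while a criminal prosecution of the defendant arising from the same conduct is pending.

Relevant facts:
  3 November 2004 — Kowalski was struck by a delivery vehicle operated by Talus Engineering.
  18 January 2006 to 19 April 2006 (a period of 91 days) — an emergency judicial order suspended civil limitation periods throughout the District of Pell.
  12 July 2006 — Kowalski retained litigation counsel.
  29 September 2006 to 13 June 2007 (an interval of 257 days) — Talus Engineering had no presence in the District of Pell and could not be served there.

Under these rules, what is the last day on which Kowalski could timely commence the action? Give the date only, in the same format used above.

17 October 2007

The limitation period began to run on 3 November 2004.
2 years from 3 November 2004 is 3 November 2006.
The emergency suspension of filing deadlines from 18 January 2006 to 19 April 2006 tolled the period for 91 days, extending the deadline to 2 February 2007.
The period was tolled for 257 days by the defendant's absence from the jurisdiction (29 September 2006 to 13 June 2007), pushing the deadline to 17 October 2007.
None of the other events listed affects the running of the period under the stated rules.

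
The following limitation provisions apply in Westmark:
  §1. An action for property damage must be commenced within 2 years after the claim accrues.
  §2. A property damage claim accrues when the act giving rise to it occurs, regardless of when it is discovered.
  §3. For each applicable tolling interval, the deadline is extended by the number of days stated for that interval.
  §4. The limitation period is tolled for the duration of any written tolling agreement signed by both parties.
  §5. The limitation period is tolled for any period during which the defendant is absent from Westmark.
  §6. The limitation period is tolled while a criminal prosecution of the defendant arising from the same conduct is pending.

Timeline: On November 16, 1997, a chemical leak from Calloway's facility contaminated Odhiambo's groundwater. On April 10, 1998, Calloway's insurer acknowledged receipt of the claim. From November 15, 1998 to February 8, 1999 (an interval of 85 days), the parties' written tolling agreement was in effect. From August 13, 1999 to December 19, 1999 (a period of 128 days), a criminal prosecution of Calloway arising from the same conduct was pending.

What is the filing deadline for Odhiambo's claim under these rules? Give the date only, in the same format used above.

The claim accrued on November 16, 1997, the date of the act.
Adding the 2 years base period to November 16, 1997 gives a deadline of November 16, 1999, before any tolling.
The written tolling agreement from November 15, 1998 to February 8, 1999 tolled the period for 85 days, extending the deadline to February 9, 2000.
Because the pending criminal prosecution ran from August 13, 1999 to December 19, 1999, the deadline is extended by 128 days to June 16, 2000.
The other events in the timeline have no effect on the limitation period under the stated rules.

June 16, 2000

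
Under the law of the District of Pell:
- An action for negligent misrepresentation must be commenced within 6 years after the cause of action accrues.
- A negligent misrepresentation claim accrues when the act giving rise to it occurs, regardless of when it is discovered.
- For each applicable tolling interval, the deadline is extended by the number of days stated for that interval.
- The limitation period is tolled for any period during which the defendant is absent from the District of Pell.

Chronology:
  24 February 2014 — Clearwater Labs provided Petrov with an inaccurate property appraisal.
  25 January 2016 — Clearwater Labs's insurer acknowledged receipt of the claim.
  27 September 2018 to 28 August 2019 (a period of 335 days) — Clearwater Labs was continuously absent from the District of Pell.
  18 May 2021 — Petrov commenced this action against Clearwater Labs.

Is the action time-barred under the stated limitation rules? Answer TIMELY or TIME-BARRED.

TIME-BARRED

The claim accrued on 24 February 2014, when the wrongful act occurred.
Adding the 6 years base period to 24 February 2014 gives a deadline of 24 February 2020, before any tolling.
The period was tolled for 335 days by the defendant's absence from the jurisdiction (27 September 2018 to 28 August 2019), pushing the deadline to 24 January 2021.
None of the other events listed affects the running of the period under the stated rules.
The 18 May 2021 filing falls after the 24 January 2021 deadline; the claim is time-barred.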